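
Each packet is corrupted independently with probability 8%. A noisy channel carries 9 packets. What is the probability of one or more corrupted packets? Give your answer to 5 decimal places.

0.52784

P(at least one) = 1 − P(none) = 1 − (1 − 0.08)^9
= 1 − 0.4721614 = 0.5278386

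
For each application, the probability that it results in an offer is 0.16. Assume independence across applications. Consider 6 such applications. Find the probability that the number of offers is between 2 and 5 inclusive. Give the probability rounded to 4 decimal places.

X ~ Binomial(6, 0.16); P(2 ≤ X ≤ 5) = Σ C(6,k) p^k (1−p)^(6−k) over k:
  k=2: C(6,2)·0.16^2·0.84^4 = 0.191183
  k=3: C(6,3)·0.16^3·0.84^3 = 0.048554
  k=4: C(6,4)·0.16^4·0.84^2 = 0.006936
  k=5: C(6,5)·0.16^5·0.84^1 = 0.000528
Total = 0.247202

0.2472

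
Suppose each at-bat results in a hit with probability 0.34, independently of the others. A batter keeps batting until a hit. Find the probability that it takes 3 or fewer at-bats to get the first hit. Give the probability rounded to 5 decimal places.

0.71250

Y = number of at-bats to the first success; geometric, p = 0.34.
P(Y ≤ 3) = 1 − (1−p)^3 = 1 − 0.2874960 = 0.7125040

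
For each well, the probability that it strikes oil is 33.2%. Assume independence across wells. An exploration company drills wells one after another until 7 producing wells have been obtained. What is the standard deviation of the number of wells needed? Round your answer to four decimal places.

6.5133

Y = total wells until the seventh success; negative binomial with r=7, p=0.332.
SD(Y) = √[r(1−p)/p²] = √(42.422703) = 6.513271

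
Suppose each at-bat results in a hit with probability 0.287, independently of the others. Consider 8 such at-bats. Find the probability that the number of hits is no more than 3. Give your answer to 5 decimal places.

0.82882

X ~ Binomial(8, 0.287); P(X ≤ 3) = Σ C(8,k) p^k (1−p)^(8−k) over k:
  k=0: C(8,0)·0.287^0·0.713^8 = 0.0667907
  k=1: C(8,1)·0.287^1·0.713^7 = 0.2150793
  k=2: C(8,2)·0.287^2·0.713^6 = 0.3030114
  k=3: C(8,3)·0.287^3·0.713^5 = 0.2439391
Total = 0.8288205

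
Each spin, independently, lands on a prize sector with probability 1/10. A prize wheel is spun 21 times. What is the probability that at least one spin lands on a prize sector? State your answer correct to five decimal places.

0.89058

P(at least one) = 1 − P(none) = 1 − (1 − 0.10)^21
= 1 − 0.1094190 = 0.8905810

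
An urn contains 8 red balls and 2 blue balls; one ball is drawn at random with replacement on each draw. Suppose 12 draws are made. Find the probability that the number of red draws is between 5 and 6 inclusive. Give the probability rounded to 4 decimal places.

X ~ Binomial(12, 0.80); P(5 ≤ X ≤ 6) = Σ C(12,k) p^k (1−p)^(12−k) over k:
  k=5: C(12,5)·0.80^5·0.20^7 = 0.003322
  k=6: C(12,6)·0.80^6·0.20^6 = 0.015502
Total = 0.018824

0.0188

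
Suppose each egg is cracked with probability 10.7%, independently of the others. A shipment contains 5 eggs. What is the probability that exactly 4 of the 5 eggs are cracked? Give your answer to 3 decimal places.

X ~ Binomial(n=5, p=0.107).
P(X=4) = C(5,4) · p^4 · (1−p)^1
= 5 · 0.00013108 · 0.893 = 0.00059

0.001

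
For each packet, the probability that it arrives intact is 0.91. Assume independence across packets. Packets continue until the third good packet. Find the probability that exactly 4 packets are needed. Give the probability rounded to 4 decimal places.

0.2035

Y = trial on which the third success occurs; negative binomial, r=3, p=0.91.
P(Y=4) = C(3,2) · p^3 · (1−p)^1
= 3 · 0.75357 · 0.09 = 0.203464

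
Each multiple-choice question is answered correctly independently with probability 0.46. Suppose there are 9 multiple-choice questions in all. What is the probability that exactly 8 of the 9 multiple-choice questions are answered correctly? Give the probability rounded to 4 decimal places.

0.0097

X ~ Binomial(n=9, p=0.46).
P(X=8) = C(9,8) · p^8 · (1−p)^1
= 9 · 0.0020048 · 0.54 = 0.009743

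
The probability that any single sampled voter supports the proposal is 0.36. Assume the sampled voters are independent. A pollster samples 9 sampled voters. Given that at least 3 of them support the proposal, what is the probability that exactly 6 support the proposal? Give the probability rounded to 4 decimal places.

0.0699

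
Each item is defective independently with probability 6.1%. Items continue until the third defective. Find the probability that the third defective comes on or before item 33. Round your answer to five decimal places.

0.32687

Finishing within 33 items ⇔ at least 3 successes in the first 33. With X ~ Binomial(33, 0.061), P(Y ≤ 33) = 1 − P(X ≤ 2).
  k=0: C(33,0)·0.061^0·0.939^33 = 0.1253039
  k=1: C(33,1)·0.061^1·0.939^32 = 0.2686227
  k=2: C(33,2)·0.061^2·0.939^31 = 0.2792074
1 − 0.6731340 = 0.3268660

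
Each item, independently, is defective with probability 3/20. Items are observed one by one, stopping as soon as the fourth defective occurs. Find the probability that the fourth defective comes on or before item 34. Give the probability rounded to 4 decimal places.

0.7715

Finishing within 34 items ⇔ at least 4 successes in the first 34. With X ~ Binomial(34, 0.15), P(Y ≤ 34) = 1 − P(X ≤ 3).
  k=0: C(34,0)·0.15^0·0.85^34 = 0.003983
  k=1: C(34,1)·0.15^1·0.85^33 = 0.023900
  k=2: C(34,2)·0.15^2·0.85^32 = 0.069591
  k=3: C(34,3)·0.15^3·0.85^31 = 0.130994
1 − 0.228468 = 0.771532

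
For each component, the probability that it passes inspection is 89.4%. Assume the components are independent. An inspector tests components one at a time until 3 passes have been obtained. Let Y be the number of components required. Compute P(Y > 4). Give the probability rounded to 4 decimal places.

Needing more than 4 components ⇔ fewer than 3 successes in the first 4. With X ~ Binomial(4, 0.894), P(Y > 4) = P(X ≤ 2).
  k=0: C(4,0)·0.894^0·0.106^4 = 0.000126
  k=1: C(4,1)·0.894^1·0.106^3 = 0.004259
  k=2: C(4,2)·0.894^2·0.106^2 = 0.053881
P(X ≤ 2) = 0.058267

0.0583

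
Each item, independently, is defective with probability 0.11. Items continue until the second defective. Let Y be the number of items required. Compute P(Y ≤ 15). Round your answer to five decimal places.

0.50307

Finishing within 15 items ⇔ at least 2 successes in the first 15. With X ~ Binomial(15, 0.11), P(Y ≤ 15) = 1 − P(X ≤ 1).
  k=0: C(15,0)·0.11^0·0.89^15 = 0.1741206
  k=1: C(15,1)·0.11^1·0.89^14 = 0.3228078
1 − 0.4969284 = 0.5030716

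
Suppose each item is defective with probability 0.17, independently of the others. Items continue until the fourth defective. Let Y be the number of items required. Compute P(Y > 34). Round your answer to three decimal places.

Needing more than 34 items ⇔ fewer than 4 successes in the first 34. With X ~ Binomial(34, 0.17), P(Y > 34) = P(X ≤ 3).
  k=0: C(34,0)·0.17^0·0.83^34 = 0.00177
  k=1: C(34,1)·0.17^1·0.83^33 = 0.01235
  k=2: C(34,2)·0.17^2·0.83^32 = 0.04172
  k=3: C(34,3)·0.17^3·0.83^31 = 0.09115
P(X ≤ 3) = 0.14699

0.147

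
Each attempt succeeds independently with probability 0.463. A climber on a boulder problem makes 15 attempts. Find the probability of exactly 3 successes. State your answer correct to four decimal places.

0.0260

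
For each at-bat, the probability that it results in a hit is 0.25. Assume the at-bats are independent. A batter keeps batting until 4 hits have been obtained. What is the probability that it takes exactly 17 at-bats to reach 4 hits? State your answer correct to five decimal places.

0.05197

Y = trial on which the fourth success occurs; negative binomial, r=4, p=0.25.
P(Y=17) = C(16,3) · p^4 · (1−p)^13
= 560 · 0.0039062 · 0.023757 = 0.0519690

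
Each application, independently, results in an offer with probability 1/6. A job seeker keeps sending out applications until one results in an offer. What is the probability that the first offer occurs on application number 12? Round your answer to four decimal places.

Geometric (trials to first success), p = 0.166667.
P(Y = 12) = (1−p)^11 · p = 0.13459 · 0.166667 = 0.022431

0.0224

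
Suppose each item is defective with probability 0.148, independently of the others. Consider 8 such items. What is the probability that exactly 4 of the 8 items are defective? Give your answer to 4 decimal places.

X ~ Binomial(n=8, p=0.148).
P(X=4) = C(8,4) · p^4 · (1−p)^4
= 70 · 0.00047979 · 0.52694 = 0.017697

0.0177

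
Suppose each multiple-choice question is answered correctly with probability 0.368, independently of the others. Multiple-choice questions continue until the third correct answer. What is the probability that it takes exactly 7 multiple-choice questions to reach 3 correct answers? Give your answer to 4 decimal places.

Y = trial on which the third success occurs; negative binomial, r=3, p=0.368.
P(Y=7) = C(6,2) · p^3 · (1−p)^4
= 15 · 0.049836 · 0.15954 = 0.119262

0.1193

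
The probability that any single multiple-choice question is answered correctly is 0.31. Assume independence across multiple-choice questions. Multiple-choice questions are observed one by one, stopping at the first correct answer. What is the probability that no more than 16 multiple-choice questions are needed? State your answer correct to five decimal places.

0.99736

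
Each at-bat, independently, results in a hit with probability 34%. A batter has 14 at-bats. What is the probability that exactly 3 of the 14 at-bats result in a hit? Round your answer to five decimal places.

X ~ Binomial(n=14, p=0.34).
P(X=3) = C(14,3) · p^3 · (1−p)^11
= 364 · 0.039304 · 0.010351 = 0.1480885

0.14809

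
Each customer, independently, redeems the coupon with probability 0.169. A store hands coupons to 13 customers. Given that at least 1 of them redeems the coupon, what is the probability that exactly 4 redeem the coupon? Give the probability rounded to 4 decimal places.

0.1211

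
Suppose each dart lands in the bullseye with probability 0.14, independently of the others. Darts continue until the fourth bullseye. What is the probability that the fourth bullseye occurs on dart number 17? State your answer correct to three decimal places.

0.030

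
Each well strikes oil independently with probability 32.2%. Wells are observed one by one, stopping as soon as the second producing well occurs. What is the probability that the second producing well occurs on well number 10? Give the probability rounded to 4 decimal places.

0.0417

Y = trial on which the second success occurs; negative binomial, r=2, p=0.322.
P(Y=10) = C(9,1) · p^2 · (1−p)^8
= 9 · 0.10368 · 0.044652 = 0.041667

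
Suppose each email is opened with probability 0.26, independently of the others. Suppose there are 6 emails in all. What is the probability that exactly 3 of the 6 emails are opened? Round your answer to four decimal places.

0.1424

X ~ Binomial(n=6, p=0.26).
P(X=3) = C(6,3) · p^3 · (1−p)^3
= 20 · 0.017576 · 0.40522 = 0.142444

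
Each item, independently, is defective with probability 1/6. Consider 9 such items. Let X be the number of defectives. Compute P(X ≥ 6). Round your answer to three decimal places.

X ~ Binomial(9, 0.166667); P(X ≥ 6) = Σ C(9,k) p^k (1−p)^(9−k) over k:
  k=6: C(9,6)·0.166667^6·0.833333^3 = 0.00104
  k=7: C(9,7)·0.166667^7·0.833333^2 = 0.00009
  k=8: C(9,8)·0.166667^8·0.833333^1 = 0.00000
  k=9: C(9,9)·0.166667^9·0.833333^0 = 0.00000
Total = 0.00114

0.001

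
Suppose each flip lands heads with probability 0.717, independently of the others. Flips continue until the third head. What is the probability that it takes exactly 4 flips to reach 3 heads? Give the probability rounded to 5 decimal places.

Y = trial on which the third success occurs; negative binomial, r=3, p=0.717.
P(Y=4) = C(3,2) · p^3 · (1−p)^1
= 3 · 0.3686 · 0.283 = 0.3129429

0.31294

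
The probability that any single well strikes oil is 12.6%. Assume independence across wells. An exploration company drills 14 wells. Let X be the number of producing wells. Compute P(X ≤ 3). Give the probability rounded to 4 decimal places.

X ~ Binomial(14, 0.126); P(X ≤ 3) = Σ C(14,k) p^k (1−p)^(14−k) over k:
  k=0: C(14,0)·0.126^0·0.874^14 = 0.151761
  k=1: C(14,1)·0.126^1·0.874^13 = 0.306300
  k=2: C(14,2)·0.126^2·0.874^12 = 0.287025
  k=3: C(14,3)·0.126^3·0.874^11 = 0.165516
Total = 0.910602

0.9106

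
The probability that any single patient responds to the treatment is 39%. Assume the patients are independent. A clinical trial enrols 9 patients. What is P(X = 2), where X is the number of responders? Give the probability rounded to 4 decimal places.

0.1721

X ~ Binomial(n=9, p=0.39).
P(X=2) = C(9,2) · p^2 · (1−p)^7
= 36 · 0.1521 · 0.031427 = 0.172084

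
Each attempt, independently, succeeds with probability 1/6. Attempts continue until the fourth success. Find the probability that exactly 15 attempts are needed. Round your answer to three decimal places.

Y = trial on which the fourth success occurs; negative binomial, r=4, p=0.166667.
P(Y=15) = C(14,3) · p^4 · (1−p)^11
= 364 · 0.0007716 · 0.13459 = 0.03780

0.038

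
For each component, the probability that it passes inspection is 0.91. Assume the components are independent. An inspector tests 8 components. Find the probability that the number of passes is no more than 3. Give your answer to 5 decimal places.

0.00026

X ~ Binomial(8, 0.91); P(X ≤ 3) = Σ C(8,k) p^k (1−p)^(8−k) over k:
  k=0: C(8,0)·0.91^0·0.09^8 = 0.0000000
  k=1: C(8,1)·0.91^1·0.09^7 = 0.0000003
  k=2: C(8,2)·0.91^2·0.09^6 = 0.0000123
  k=3: C(8,3)·0.91^3·0.09^5 = 0.0002492
Total = 0.0002619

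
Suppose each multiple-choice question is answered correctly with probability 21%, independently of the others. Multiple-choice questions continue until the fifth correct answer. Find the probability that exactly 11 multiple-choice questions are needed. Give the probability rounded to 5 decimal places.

0.02085

Y = trial on which the fifth success occurs; negative binomial, r=5, p=0.21.
P(Y=11) = C(10,4) · p^5 · (1−p)^6
= 210 · 0.00040841 · 0.24309 = 0.0208487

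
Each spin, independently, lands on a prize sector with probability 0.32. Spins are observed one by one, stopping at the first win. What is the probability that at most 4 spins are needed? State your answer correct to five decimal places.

Y = number of spins to the first success; geometric, p = 0.32.
P(Y ≤ 4) = 1 − (1−p)^4 = 1 − 0.2138138 = 0.7861862

0.78619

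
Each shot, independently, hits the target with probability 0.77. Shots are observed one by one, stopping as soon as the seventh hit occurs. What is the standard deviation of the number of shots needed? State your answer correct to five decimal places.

Y = total shots until the seventh success; negative binomial with r=7, p=0.77.
SD(Y) = √[r(1−p)/p²] = √(2.7154664) = 1.6478672

1.64787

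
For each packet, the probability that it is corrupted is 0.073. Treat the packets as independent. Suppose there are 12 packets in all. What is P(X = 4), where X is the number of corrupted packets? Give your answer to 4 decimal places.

0.0077

X ~ Binomial(n=12, p=0.073).
P(X=4) = C(12,4) · p^4 · (1−p)^8
= 495 · 2.8398e-05 · 0.5453 = 0.007665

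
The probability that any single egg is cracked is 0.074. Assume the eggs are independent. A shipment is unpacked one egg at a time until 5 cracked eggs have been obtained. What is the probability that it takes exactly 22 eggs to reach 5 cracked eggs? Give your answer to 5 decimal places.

0.00359

Y = trial on which the fifth success occurs; negative binomial, r=5, p=0.074.
P(Y=22) = C(21,4) · p^5 · (1−p)^17
= 5985 · 2.219e-06 · 0.27064 = 0.0035943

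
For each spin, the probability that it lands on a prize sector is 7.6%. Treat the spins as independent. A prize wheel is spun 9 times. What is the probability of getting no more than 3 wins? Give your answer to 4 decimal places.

0.9969

X ~ Binomial(9, 0.076); P(X ≤ 3) = Σ C(9,k) p^k (1−p)^(9−k) over k:
  k=0: C(9,0)·0.076^0·0.924^9 = 0.490962
  k=1: C(9,1)·0.076^1·0.924^8 = 0.363439
  k=2: C(9,2)·0.076^2·0.924^7 = 0.119573
  k=3: C(9,3)·0.076^3·0.924^6 = 0.022948
Total = 0.996923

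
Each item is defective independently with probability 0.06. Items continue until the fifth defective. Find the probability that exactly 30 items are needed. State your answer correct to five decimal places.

0.00393

Y = trial on which the fifth success occurs; negative binomial, r=5, p=0.06.
P(Y=30) = C(29,4) · p^5 · (1−p)^25
= 23751 · 7.776e-07 · 0.21291 = 0.0039322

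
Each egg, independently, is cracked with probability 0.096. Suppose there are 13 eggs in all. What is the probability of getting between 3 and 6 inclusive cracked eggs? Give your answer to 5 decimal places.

X ~ Binomial(13, 0.096); P(3 ≤ X ≤ 6) = Σ C(13,k) p^k (1−p)^(13−k) over k:
  k=3: C(13,3)·0.096^3·0.904^10 = 0.0922283
  k=4: C(13,4)·0.096^4·0.904^9 = 0.0244854
  k=5: C(13,5)·0.096^5·0.904^8 = 0.0046804
  k=6: C(13,6)·0.096^6·0.904^7 = 0.0006627
Total = 0.1220567

0.12206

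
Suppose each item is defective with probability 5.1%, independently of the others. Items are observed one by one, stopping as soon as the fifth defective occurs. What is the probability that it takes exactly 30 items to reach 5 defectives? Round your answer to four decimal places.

0.0022

Y = trial on which the fifth success occurs; negative binomial, r=5, p=0.051.
P(Y=30) = C(29,4) · p^5 · (1−p)^25
= 23751 · 3.4503e-07 · 0.27018 = 0.002214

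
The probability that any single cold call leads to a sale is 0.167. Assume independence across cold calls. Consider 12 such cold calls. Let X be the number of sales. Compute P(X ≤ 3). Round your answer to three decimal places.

X ~ Binomial(12, 0.167); P(X ≤ 3) = Σ C(12,k) p^k (1−p)^(12−k) over k:
  k=0: C(12,0)·0.167^0·0.833^12 = 0.11162
  k=1: C(12,1)·0.167^1·0.833^11 = 0.26853
  k=2: C(12,2)·0.167^2·0.833^10 = 0.29609
  k=3: C(12,3)·0.167^3·0.833^9 = 0.19787
Total = 0.87411

0.874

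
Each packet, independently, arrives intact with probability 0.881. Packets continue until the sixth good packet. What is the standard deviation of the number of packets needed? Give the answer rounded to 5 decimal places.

0.95912

Y = total packets until the sixth success; negative binomial with r=6, p=0.881.
SD(Y) = √[r(1−p)/p²] = √(0.9199122) = 0.9591206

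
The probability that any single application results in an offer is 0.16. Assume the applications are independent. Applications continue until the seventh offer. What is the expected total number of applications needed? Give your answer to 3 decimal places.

43.750

Y = total applications until the seventh success; negative binomial with r=7, p=0.16.
E[Y] = r / p = 7 / 0.16 = 43.75000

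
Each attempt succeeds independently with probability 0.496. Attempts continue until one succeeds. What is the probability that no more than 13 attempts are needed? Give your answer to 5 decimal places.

Y = number of attempts to the first success; geometric, p = 0.496.
P(Y ≤ 13) = 1 − (1−p)^13 = 1 − 0.0001354 = 0.9998646

0.99986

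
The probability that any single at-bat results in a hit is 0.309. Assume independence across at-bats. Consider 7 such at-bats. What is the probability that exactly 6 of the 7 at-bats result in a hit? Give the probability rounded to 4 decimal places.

X ~ Binomial(n=7, p=0.309).
P(X=6) = C(7,6) · p^6 · (1−p)^1
= 7 · 0.00087046 · 0.691 = 0.004210

0.0042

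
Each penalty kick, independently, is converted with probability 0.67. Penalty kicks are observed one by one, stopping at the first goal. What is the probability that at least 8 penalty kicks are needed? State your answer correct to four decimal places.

0.0004

Y = number of penalty kicks to the first success; geometric, p = 0.67.
P(Y > 7) = P(first 7 all fail) = (1−p)^7 = 0.000426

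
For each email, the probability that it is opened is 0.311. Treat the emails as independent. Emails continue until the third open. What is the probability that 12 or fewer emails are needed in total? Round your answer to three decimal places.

Finishing within 12 emails ⇔ at least 3 successes in the first 12. With X ~ Binomial(12, 0.311), P(Y ≤ 12) = 1 − P(X ≤ 2).
  k=0: C(12,0)·0.311^0·0.689^12 = 0.01145
  k=1: C(12,1)·0.311^1·0.689^11 = 0.06199
  k=2: C(12,2)·0.311^2·0.689^10 = 0.15391
1 − 0.22735 = 0.77265

0.773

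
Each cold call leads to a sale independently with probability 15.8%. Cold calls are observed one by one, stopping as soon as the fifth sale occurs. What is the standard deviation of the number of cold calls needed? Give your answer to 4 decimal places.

Y = total cold calls until the fifth success; negative binomial with r=5, p=0.158.
SD(Y) = √[r(1−p)/p²] = √(168.642846) = 12.986256

12.9863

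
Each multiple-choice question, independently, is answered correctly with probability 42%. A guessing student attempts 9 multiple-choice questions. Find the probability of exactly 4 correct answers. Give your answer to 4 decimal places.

X ~ Binomial(n=9, p=0.42).
P(X=4) = C(9,4) · p^4 · (1−p)^5
= 126 · 0.031117 · 0.065636 = 0.257340

0.2573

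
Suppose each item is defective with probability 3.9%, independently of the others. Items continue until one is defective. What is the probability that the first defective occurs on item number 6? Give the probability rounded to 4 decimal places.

0.0320

Geometric (trials to first success), p = 0.039.
P(Y = 6) = (1−p)^5 · p = 0.81963 · 0.039 = 0.031966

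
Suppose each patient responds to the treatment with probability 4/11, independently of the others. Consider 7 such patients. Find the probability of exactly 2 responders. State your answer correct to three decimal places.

X ~ Binomial(n=7, p=0.363636).
P(X=2) = C(7,2) · p^2 · (1−p)^5
= 21 · 0.13223 · 0.10436 = 0.28979

0.290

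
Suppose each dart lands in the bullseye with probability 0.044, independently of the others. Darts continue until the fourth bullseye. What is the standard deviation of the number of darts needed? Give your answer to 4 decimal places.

44.4433

Y = total darts until the fourth success; negative binomial with r=4, p=0.044.
SD(Y) = √[r(1−p)/p²] = √(1975.206612) = 44.443297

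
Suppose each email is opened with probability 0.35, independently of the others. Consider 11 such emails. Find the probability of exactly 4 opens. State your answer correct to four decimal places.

0.2428

X ~ Binomial(n=11, p=0.35).
P(X=4) = C(11,4) · p^4 · (1−p)^7
= 330 · 0.015006 · 0.049022 = 0.242761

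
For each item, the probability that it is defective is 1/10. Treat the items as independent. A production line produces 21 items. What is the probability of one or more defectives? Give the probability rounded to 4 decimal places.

0.8906

P(at least one) = 1 − P(none) = 1 − (1 − 0.10)^21
= 1 − 0.109419 = 0.890581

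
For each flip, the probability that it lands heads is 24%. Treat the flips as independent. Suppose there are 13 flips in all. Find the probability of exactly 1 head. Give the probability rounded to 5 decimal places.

0.11586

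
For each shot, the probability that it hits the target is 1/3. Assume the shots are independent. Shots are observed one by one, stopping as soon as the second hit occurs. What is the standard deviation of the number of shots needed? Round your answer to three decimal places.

Y = total shots until the second success; negative binomial with r=2, p=0.333333.
SD(Y) = √[r(1−p)/p²] = √(12.00000) = 3.46410

3.464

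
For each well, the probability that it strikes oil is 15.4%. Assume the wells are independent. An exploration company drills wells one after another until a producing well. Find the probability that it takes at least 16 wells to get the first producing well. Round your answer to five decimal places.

Y = number of wells to the first success; geometric, p = 0.154.
P(Y > 15) = P(first 15 all fail) = (1−p)^15 = 0.0813871

0.08139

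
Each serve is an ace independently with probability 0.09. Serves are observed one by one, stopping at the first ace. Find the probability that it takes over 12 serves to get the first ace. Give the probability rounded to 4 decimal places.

0.3225

Y = number of serves to the first success; geometric, p = 0.09.
P(Y > 12) = P(first 12 all fail) = (1−p)^12 = 0.322475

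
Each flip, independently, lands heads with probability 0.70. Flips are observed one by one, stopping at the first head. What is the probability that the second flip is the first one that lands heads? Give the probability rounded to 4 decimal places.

Geometric (trials to first success), p = 0.70.
P(Y = 2) = (1−p)^1 · p = 0.3 · 0.70 = 0.210000

0.2100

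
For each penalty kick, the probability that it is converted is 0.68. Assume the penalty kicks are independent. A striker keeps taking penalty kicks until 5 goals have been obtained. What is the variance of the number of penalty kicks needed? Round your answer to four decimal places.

3.4602

Y = total penalty kicks until the fifth success; negative binomial with r=5, p=0.68.
Var(Y) = r(1−p)/p² = 5·0.32 / 0.68² = 3.460208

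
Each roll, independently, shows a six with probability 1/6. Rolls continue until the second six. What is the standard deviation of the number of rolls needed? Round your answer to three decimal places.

7.746

Y = total rolls until the second success; negative binomial with r=2, p=0.166667.
SD(Y) = √[r(1−p)/p²] = √(60.00000) = 7.74597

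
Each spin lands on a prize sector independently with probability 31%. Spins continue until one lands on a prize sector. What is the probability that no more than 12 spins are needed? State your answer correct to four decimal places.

0.9884

Y = number of spins to the first success; geometric, p = 0.31.
P(Y ≤ 12) = 1 − (1−p)^12 = 1 − 0.011646 = 0.988354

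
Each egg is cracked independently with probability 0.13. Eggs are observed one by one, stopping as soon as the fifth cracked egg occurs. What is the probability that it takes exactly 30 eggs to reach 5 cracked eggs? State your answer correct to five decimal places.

0.02713

Y = trial on which the fifth success occurs; negative binomial, r=5, p=0.13.
P(Y=30) = C(29,4) · p^5 · (1−p)^25
= 23751 · 3.7129e-05 · 0.03076 = 0.0271256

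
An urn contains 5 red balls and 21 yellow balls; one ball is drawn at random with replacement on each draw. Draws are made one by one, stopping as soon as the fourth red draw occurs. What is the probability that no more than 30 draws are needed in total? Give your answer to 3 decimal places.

Finishing within 30 draws ⇔ at least 4 successes in the first 30. With X ~ Binomial(30, 0.192308), P(Y ≤ 30) = 1 − P(X ≤ 3).
  k=0: C(30,0)·0.192308^0·0.807692^30 = 0.00165
  k=1: C(30,1)·0.192308^1·0.807692^29 = 0.01178
  k=2: C(30,2)·0.192308^2·0.807692^28 = 0.04068
  k=3: C(30,3)·0.192308^3·0.807692^27 = 0.09040
1 − 0.14451 = 0.85549

0.855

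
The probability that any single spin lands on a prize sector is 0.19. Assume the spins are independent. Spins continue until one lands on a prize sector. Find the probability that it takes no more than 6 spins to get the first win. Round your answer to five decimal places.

0.71757

Y = number of spins to the first success; geometric, p = 0.19.
P(Y ≤ 6) = 1 − (1−p)^6 = 1 − 0.2824295 = 0.7175705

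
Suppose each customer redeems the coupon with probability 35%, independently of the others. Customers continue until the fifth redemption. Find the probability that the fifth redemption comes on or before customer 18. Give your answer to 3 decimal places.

0.811

Finishing within 18 customers ⇔ at least 5 successes in the first 18. With X ~ Binomial(18, 0.35), P(Y ≤ 18) = 1 − P(X ≤ 4).
  k=0: C(18,0)·0.35^0·0.65^18 = 0.00043
  k=1: C(18,1)·0.35^1·0.65^17 = 0.00416
  k=2: C(18,2)·0.35^2·0.65^16 = 0.01903
  k=3: C(18,3)·0.35^3·0.65^15 = 0.05465
  k=4: C(18,4)·0.35^4·0.65^14 = 0.11035
1 − 0.18862 = 0.81138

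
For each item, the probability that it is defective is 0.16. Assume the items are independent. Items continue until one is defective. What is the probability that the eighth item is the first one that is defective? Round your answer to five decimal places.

0.04721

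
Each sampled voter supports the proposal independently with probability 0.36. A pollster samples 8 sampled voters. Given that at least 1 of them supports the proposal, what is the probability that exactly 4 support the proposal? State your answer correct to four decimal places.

X ~ Binomial(8, 0.36). Want P(X=4 | X≥1) = P(X=4) / P(X≥1).
P(X=4) = C(8,4)·0.36^4·0.64^4 = 0.197255
P(X≥1) = 1 − 0.028147 = 0.971853
Ratio = 0.197255 / 0.971853 = 0.202968

0.2030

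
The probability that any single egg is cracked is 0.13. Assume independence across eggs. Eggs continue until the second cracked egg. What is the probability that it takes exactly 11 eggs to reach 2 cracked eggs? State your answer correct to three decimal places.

Y = trial on which the second success occurs; negative binomial, r=2, p=0.13.
P(Y=11) = C(10,1) · p^2 · (1−p)^9
= 10 · 0.0169 · 0.28554 = 0.04826

0.048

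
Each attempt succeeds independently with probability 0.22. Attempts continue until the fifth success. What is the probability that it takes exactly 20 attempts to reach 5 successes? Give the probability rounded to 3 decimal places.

Y = trial on which the fifth success occurs; negative binomial, r=5, p=0.22.
P(Y=20) = C(19,4) · p^5 · (1−p)^15
= 3876 · 0.00051536 · 0.024067 = 0.04807

0.048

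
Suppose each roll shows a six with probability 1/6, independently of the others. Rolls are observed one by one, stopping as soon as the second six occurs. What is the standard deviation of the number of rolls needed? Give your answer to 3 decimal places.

Y = total rolls until the second success; negative binomial with r=2, p=0.166667.
SD(Y) = √[r(1−p)/p²] = √(60.00000) = 7.74597

7.746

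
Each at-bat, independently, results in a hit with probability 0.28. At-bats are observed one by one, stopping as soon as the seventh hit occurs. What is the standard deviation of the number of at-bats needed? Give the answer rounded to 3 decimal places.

8.018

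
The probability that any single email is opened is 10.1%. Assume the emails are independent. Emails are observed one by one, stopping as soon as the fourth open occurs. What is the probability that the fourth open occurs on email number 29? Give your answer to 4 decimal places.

Y = trial on which the fourth success occurs; negative binomial, r=4, p=0.101.
P(Y=29) = C(28,3) · p^4 · (1−p)^25
= 3276 · 0.00010406 · 0.069822 = 0.023802

0.0238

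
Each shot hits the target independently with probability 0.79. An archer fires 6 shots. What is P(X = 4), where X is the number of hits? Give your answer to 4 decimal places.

0.2577

X ~ Binomial(n=6, p=0.79).
P(X=4) = C(6,4) · p^4 · (1−p)^2
= 15 · 0.3895 · 0.0441 = 0.257655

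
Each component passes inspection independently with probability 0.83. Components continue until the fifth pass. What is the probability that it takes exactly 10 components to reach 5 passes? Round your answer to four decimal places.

0.0070

Y = trial on which the fifth success occurs; negative binomial, r=5, p=0.83.
P(Y=10) = C(9,4) · p^5 · (1−p)^5
= 126 · 0.3939 · 0.00014199 = 0.007047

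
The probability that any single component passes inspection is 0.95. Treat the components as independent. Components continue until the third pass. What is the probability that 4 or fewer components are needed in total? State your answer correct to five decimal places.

0.98598

Finishing within 4 components ⇔ at least 3 successes in the first 4. With X ~ Binomial(4, 0.95), P(Y ≤ 4) = 1 − P(X ≤ 2).
  k=0: C(4,0)·0.95^0·0.05^4 = 0.0000063
  k=1: C(4,1)·0.95^1·0.05^3 = 0.0004750
  k=2: C(4,2)·0.95^2·0.05^2 = 0.0135375
1 − 0.0140187 = 0.9859813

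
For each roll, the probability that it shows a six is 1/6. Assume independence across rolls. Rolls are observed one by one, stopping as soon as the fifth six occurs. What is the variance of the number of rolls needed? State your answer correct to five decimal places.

150.00000

Y = total rolls until the fifth success; negative binomial with r=5, p=0.166667.
Var(Y) = r(1−p)/p² = 5·0.833333 / 0.166667² = 150.0000000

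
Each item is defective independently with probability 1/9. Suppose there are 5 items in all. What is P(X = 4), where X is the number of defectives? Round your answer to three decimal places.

0.001

X ~ Binomial(n=5, p=0.111111).
P(X=4) = C(5,4) · p^4 · (1−p)^1
= 5 · 0.00015242 · 0.88889 = 0.00068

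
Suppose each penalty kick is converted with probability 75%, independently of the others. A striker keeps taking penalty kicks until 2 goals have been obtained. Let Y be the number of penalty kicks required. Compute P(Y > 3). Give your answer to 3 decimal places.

Needing more than 3 penalty kicks ⇔ fewer than 2 successes in the first 3. With X ~ Binomial(3, 0.75), P(Y > 3) = P(X ≤ 1).
  k=0: C(3,0)·0.75^0·0.25^3 = 0.01562
  k=1: C(3,1)·0.75^1·0.25^2 = 0.14062
P(X ≤ 1) = 0.15625

0.156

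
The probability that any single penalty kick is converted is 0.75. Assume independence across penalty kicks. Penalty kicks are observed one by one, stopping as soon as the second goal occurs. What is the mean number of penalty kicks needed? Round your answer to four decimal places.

Y = total penalty kicks until the second success; negative binomial with r=2, p=0.75.
E[Y] = r / p = 2 / 0.75 = 2.666667

2.6667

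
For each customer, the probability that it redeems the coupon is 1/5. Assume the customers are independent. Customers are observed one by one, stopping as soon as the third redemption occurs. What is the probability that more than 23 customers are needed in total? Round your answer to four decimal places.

0.1332

Needing more than 23 customers ⇔ fewer than 3 successes in the first 23. With X ~ Binomial(23, 0.20), P(Y > 23) = P(X ≤ 2).
  k=0: C(23,0)·0.20^0·0.80^23 = 0.005903
  k=1: C(23,1)·0.20^1·0.80^22 = 0.033942
  k=2: C(23,2)·0.20^2·0.80^21 = 0.093341
P(X ≤ 2) = 0.133185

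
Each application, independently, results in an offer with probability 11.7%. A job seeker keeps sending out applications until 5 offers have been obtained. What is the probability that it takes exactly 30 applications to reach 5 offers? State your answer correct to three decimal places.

0.023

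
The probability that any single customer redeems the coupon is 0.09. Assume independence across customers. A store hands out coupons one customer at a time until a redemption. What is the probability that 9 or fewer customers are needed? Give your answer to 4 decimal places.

Y = number of customers to the first success; geometric, p = 0.09.
P(Y ≤ 9) = 1 − (1−p)^9 = 1 − 0.427930 = 0.572070

0.5721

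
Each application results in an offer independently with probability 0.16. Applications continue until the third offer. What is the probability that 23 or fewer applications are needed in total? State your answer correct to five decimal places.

0.73601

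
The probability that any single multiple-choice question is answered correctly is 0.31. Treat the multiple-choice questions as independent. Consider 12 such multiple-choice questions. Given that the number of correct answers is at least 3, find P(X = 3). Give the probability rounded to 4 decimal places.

0.3016

X ~ Binomial(12, 0.31). Want P(X=3 | X≥3) = P(X=3) / P(X≥3).
P(X=3) = C(12,3)·0.31^3·0.69^9 = 0.232354
P(X≥3) = 1 − 0.011646 − 0.062789 − 0.155152 = 0.770412
Ratio = 0.232354 / 0.770412 = 0.301596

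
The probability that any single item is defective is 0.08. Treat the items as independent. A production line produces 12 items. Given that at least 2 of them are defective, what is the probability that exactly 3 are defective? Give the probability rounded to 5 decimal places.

0.21386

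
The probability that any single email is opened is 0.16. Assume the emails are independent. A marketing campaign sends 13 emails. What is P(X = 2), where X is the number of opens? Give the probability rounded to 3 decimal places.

X ~ Binomial(n=13, p=0.16).
P(X=2) = C(13,2) · p^2 · (1−p)^11
= 78 · 0.0256 · 0.14692 = 0.29336

0.293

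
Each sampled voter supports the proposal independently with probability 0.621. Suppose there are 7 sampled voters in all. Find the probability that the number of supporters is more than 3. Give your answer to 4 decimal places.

X ~ Binomial(7, 0.621); P(X ≥ 4) = Σ C(7,k) p^k (1−p)^(7−k) over k:
  k=4: C(7,4)·0.621^4·0.379^3 = 0.283369
  k=5: C(7,5)·0.621^5·0.379^2 = 0.278584
  k=6: C(7,6)·0.621^6·0.379^1 = 0.152155
  k=7: C(7,7)·0.621^7·0.379^0 = 0.035616
Total = 0.749723

0.7497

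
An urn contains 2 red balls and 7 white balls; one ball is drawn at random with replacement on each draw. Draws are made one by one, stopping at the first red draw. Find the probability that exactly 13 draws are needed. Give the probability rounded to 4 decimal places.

0.0109

Geometric (trials to first success), p = 0.222222.
P(Y = 13) = (1−p)^12 · p = 0.049008 · 0.222222 = 0.010891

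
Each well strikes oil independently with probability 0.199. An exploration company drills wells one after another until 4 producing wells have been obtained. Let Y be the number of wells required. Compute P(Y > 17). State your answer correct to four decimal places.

0.5531

Needing more than 17 wells ⇔ fewer than 4 successes in the first 17. With X ~ Binomial(17, 0.199), P(Y > 17) = P(X ≤ 3).
  k=0: C(17,0)·0.199^0·0.801^17 = 0.023001
  k=1: C(17,1)·0.199^1·0.801^16 = 0.097145
  k=2: C(17,2)·0.199^2·0.801^15 = 0.193078
  k=3: C(17,3)·0.199^3·0.801^14 = 0.239841
P(X ≤ 3) = 0.553066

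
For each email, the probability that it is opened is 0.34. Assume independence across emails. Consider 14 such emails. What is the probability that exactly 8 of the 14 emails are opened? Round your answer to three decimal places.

X ~ Binomial(n=14, p=0.34).
P(X=8) = C(14,8) · p^8 · (1−p)^6
= 3003 · 0.00017858 · 0.082654 = 0.04433

0.044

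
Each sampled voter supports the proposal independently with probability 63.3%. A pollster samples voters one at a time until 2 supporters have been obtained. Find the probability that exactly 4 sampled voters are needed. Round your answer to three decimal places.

0.162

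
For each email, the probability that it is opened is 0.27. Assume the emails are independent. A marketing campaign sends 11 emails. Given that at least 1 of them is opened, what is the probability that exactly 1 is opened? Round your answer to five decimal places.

X ~ Binomial(11, 0.27). Want P(X=1 | X≥1) = P(X=1) / P(X≥1).
P(X=1) = C(11,1)·0.27^1·0.73^10 = 0.1276395
P(X≥1) = 1 − 0.0313727 = 0.9686273
Ratio = 0.1276395 / 0.9686273 = 0.1317736

0.13177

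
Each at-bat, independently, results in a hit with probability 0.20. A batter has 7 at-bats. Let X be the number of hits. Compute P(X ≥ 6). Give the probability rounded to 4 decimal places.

0.0004

X ~ Binomial(7, 0.20); P(X ≥ 6) = Σ C(7,k) p^k (1−p)^(7−k) over k:
  k=6: C(7,6)·0.20^6·0.80^1 = 0.000358
  k=7: C(7,7)·0.20^7·0.80^0 = 0.000013
Total = 0.000371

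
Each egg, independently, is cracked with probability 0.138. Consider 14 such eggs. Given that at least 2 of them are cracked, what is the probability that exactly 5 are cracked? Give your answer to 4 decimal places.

X ~ Binomial(14, 0.138). Want P(X=5 | X≥2) = P(X=5) / P(X≥2).
P(X=5) = C(14,5)·0.138^5·0.862^9 = 0.026328
P(X≥2) = 1 − 0.125055 − 0.280286 = 0.594659
Ratio = 0.026328 / 0.594659 = 0.044275

0.0443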